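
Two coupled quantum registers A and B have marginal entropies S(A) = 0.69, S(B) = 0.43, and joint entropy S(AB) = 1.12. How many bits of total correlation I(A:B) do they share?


I(A:B) = S(A) + S(B) - S(AB)
= 0.69 + 0.43 - 1.12
= 0.0000

0.0000


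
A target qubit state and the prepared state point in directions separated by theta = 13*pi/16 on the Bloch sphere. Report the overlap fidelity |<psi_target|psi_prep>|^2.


For states separated by angle theta on Bloch sphere:
F = cos^2(theta/2)
theta = 13*pi/16 = 2.5525
theta/2 = 1.2763
cos(theta/2) = 0.2903
F = 0.0843

0.0843


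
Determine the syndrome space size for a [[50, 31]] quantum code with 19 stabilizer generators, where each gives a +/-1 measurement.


Each stabilizer generator gives a binary (+1 or -1) measurement outcome.
With 19 independent generators:
Total syndromes = 2^19
= 524288

524288


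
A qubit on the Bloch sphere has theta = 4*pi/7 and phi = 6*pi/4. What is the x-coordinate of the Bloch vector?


theta = 1.7952, phi = 4.7124
r_x = sin(theta)*cos(phi) = 0.9749 * 0.0000
r_x = 0.0000

0.0000


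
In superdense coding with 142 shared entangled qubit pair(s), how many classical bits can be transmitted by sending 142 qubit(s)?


Superdense coding allows 2 classical bits per shared entangled pair.
142 pair(s) -> 2 * 142 = 284 classical bits

284


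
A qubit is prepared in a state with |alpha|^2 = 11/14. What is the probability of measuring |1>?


|alpha|^2 = 11/14 = 0.7857
|beta|^2 = 1 - 11/14 = 3/14 = 0.2143
P(|1>) = |beta|^2 = 0.2143

0.2143


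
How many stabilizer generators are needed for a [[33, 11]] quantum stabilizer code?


For an [[n,k]] stabilizer code:
Number of stabilizer generators = n - k
= 33 - 11
= 22

22


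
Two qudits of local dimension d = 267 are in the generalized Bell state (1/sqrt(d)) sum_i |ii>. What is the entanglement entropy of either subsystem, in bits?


For a maximally entangled state in d x d:
S = log2(d) = log2(267)
= 8.0607

8.0607


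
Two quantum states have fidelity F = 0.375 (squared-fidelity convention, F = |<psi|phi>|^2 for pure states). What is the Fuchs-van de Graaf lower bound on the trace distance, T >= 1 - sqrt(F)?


Fuchs-van de Graaf (squared-fidelity convention): 1 - sqrt(F) <= T <= sqrt(1 - F).
Lower bound: T >= 1 - sqrt(F)
sqrt(F) = sqrt(0.375) = 0.6124
T >= 1 - 0.6124
T >= 0.3876

0.3876


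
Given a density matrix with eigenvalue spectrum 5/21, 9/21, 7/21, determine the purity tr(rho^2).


tr(rho^2) = sum of eigenvalues squared
= (5/21)^2 + (9/21)^2 + (7/21)^2
= (25 + 81 + 49) / 441
= 155/441
= 0.3515

0.3515


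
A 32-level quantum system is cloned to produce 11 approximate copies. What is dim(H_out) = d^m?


Output space = H^(tensor 11) where dim(H) = 32
dim = 32^11
= 1024 (after 2 factors)
= 32768 (after 3 factors)
= 1048576 (after 4 factors)
= 33554432 (after 5 factors)
= 1073741824 (after 6 factors)
= 34359738368 (after 7 factors)
= 1099511627776 (after 8 factors)
= 35184372088832 (after 9 factors)
= 1125899906842624 (after 10 factors)
= 36028797018963968 (after 11 factors)
= 36028797018963968

36028797018963968


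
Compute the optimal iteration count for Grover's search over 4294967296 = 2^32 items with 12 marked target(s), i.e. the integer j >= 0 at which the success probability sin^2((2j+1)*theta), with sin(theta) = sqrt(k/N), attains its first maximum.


After j Grover iterations the success probability is P(j) = sin^2((2j+1)*theta), where sin(theta) = sqrt(k/N).
N = 2^32 = 4294967296, k = 12
sin(theta) = sqrt(k/N) = 5.285799584e-05
theta = arcsin(sqrt(k/N)) = 5.285799586e-05 rad
P(j) reaches its first maximum when (2j+1)*theta is as close as possible to pi/2, i.e. j = round(pi/(4*theta) - 1/2).
pi/(4*theta) - 1/2 = 14858.1444
(For comparison, the common estimate pi/4 * sqrt(N/k) = 14858.6444; the exact maximiser is used here.)
Optimal iterations = 14858

14858


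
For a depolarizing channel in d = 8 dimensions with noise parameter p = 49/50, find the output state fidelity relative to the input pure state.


F = (1-p) + p/d
= (1 - 0.9800) + 0.9800/8
= 0.0200 + 0.1225
= 0.1425

0.1425


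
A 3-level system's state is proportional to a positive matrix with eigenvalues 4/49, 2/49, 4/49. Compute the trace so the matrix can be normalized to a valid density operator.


tr(M) = sum of eigenvalues
= 4/49 + 2/49 + 4/49
= 10/49
= 0.2041

0.2041


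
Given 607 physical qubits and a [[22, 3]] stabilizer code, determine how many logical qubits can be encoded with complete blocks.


Each code block uses 22 physical qubits for 3 logical qubit(s).
Number of complete blocks = floor(607 / 22) = 27
Logical qubits = 27 * 3
= 81

81


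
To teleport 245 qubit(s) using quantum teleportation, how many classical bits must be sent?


Quantum teleportation requires 2 classical bits per qubit teleported.
245 qubit(s) -> 2 * 245 = 490 classical bits

490


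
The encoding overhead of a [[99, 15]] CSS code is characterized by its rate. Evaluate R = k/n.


Code rate R = k/n
= 15/99
= 0.1515

0.1515


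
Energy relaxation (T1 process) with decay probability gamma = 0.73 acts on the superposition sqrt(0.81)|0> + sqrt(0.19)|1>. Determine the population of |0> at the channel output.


For amplitude damping with parameter gamma on state sqrt(a)|0> + sqrt(b)|1>:
alpha^2 = 0.81, beta^2 = 0.19
P(|0>) = alpha^2 + gamma * beta^2
= 0.81 + 0.73 * 0.19
= 0.81 + 0.1387
= 0.9487

0.9487


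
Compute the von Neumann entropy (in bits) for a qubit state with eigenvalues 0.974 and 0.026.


S = -p*log2(p) - (1-p)*log2(1-p)
p = 0.9740, 1-p = 0.0260
= -0.9740 * log2(0.9740) - 0.0260 * log2(0.0260)
= -(-0.0370) - (-0.1369)
= 0.1739

0.1739


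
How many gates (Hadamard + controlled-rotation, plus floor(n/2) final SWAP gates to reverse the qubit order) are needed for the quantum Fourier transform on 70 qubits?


Hadamard gates: 70
Controlled rotations: n*(n-1)/2 = 70*69/2 = 2415
SWAP gates: floor(n/2) = floor(70/2) = 35
Total = 70 + 2415 + 35
= 2520

2520


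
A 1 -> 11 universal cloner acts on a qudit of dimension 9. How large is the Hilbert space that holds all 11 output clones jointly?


Output space = H^(tensor 11) where dim(H) = 9
dim = 9^11
= 81 (after 2 factors)
= 729 (after 3 factors)
= 6561 (after 4 factors)
= 59049 (after 5 factors)
= 531441 (after 6 factors)
= 4782969 (after 7 factors)
= 43046721 (after 8 factors)
= 387420489 (after 9 factors)
= 3486784401 (after 10 factors)
= 31381059609 (after 11 factors)
= 31381059609

31381059609


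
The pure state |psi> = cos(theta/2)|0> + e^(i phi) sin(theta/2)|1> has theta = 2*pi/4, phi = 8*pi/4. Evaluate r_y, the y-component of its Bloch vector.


theta = 1.5708, phi = 6.2832
r_y = sin(theta)*sin(phi) = 1.0000 * 0.0000
r_y = 0.0000

0.0000


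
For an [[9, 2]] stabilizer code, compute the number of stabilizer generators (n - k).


For an [[n,k]] stabilizer code:
Number of stabilizer generators = n - k
= 9 - 2
= 7

7


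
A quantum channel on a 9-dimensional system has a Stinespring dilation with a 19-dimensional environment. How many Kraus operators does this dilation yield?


Tracing out the environment in an orthonormal basis {|i>_E} gives Kraus operators K_i = <i|_E U |0>_E.
Number of Kraus operators = dim(H_env) = d_env
= 19

19


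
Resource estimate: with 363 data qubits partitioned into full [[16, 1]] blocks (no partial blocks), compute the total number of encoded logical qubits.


Each code block uses 16 physical qubits for 1 logical qubit(s).
Number of complete blocks = floor(363 / 16) = 22
Logical qubits = 22 * 1
= 22

22


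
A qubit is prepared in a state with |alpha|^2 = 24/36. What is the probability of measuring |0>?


|alpha|^2 = 24/36 = 0.6667
|beta|^2 = 1 - 24/36 = 12/36 = 0.3333
P(|0>) = |alpha|^2 = 0.6667

0.6667


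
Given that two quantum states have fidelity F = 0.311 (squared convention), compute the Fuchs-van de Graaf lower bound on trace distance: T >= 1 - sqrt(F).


Fuchs-van de Graaf (squared-fidelity convention): 1 - sqrt(F) <= T <= sqrt(1 - F).
Lower bound: T >= 1 - sqrt(F)
sqrt(F) = sqrt(0.311) = 0.5577
T >= 1 - 0.5577
T >= 0.4423

0.4423


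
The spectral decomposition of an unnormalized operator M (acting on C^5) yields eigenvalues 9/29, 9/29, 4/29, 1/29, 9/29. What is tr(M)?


tr(M) = sum of eigenvalues
= 9/29 + 9/29 + 4/29 + 1/29 + 9/29
= 32/29
= 1.1034

1.1034


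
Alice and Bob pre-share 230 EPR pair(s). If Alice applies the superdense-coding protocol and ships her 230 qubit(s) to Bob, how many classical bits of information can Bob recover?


Superdense coding allows 2 classical bits per shared entangled pair.
230 pair(s) -> 2 * 230 = 460 classical bits

460


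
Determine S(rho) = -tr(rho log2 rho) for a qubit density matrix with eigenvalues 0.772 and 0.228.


S = -p*log2(p) - (1-p)*log2(1-p)
p = 0.7720, 1-p = 0.2280
= -0.7720 * log2(0.7720) - 0.2280 * log2(0.2280)
= -(-0.2882) - (-0.4863)
= 0.7745

0.7745


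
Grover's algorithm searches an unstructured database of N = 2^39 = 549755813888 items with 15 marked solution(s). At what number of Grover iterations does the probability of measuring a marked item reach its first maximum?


After j Grover iterations the success probability is P(j) = sin^2((2j+1)*theta), where sin(theta) = sqrt(k/N).
N = 2^39 = 549755813888, k = 15
sin(theta) = sqrt(k/N) = 5.223489356e-06
theta = arcsin(sqrt(k/N)) = 5.223489356e-06 rad
P(j) reaches its first maximum when (2j+1)*theta is as close as possible to pi/2, i.e. j = round(pi/(4*theta) - 1/2).
pi/(4*theta) - 1/2 = 150358.4095
(For comparison, the common estimate pi/4 * sqrt(N/k) = 150358.9095; the exact maximiser is used here.)
Optimal iterations = 150358

150358


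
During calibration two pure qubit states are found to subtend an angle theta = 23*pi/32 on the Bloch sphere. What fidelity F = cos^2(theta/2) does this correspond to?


For states separated by angle theta on Bloch sphere:
F = cos^2(theta/2)
theta = 23*pi/32 = 2.2580
theta/2 = 1.1290
cos(theta/2) = 0.4276
F = 0.1828

0.1828


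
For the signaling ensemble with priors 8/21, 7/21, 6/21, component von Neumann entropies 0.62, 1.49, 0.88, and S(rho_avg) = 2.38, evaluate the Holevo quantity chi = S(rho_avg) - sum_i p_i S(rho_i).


chi = S(rho) - sum_i p_i * S(rho_i)
Weighted entropy = 8/21 * 0.62 + 7/21 * 1.49 + 6/21 * 0.88
= 0.9843
chi = 2.38 - 0.9843
= 1.3957

1.3957


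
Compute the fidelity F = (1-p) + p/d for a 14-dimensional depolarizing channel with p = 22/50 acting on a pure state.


F = (1-p) + p/d
= (1 - 0.4400) + 0.4400/14
= 0.5600 + 0.0314
= 0.5914

0.5914


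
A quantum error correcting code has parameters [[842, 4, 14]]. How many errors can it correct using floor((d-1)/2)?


Code parameters: [[842, 4, 14]], distance d = 14.
Number of correctable errors = floor((d-1)/2)
= floor((14 - 1)/2)
= floor(13/2)
= 6

6


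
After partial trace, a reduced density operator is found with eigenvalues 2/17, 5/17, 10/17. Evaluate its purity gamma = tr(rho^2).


tr(rho^2) = sum of eigenvalues squared
= (2/17)^2 + (5/17)^2 + (10/17)^2
= (4 + 25 + 100) / 289
= 129/289
= 0.4464

0.4464


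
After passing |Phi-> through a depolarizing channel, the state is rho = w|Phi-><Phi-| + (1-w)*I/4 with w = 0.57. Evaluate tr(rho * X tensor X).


|Phi-> = (|00> - |11>)/sqrt(2)
For the pure Bell state, <X_A X_B> = -1 (Bell-state Pauli correlator).
The maximally-mixed part I/4 has tr(I/4 * P tensor P) = 0 for any traceless Pauli P.
So <X_A X_B>_rho = w * (-1) + (1 - w) * 0
= 0.57 * (-1)
= -0.5700

-0.5700


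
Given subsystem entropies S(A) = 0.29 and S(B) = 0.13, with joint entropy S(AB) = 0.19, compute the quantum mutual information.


I(A:B) = S(A) + S(B) - S(AB)
= 0.29 + 0.13 - 0.19
= 0.2300

0.2300


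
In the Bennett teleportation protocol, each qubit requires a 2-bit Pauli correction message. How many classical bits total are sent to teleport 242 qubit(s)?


Quantum teleportation requires 2 classical bits per qubit teleported.
242 qubit(s) -> 2 * 242 = 484 classical bits

484


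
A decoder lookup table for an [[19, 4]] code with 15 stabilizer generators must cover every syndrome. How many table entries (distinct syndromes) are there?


Each stabilizer generator gives a binary (+1 or -1) measurement outcome.
With 15 independent generators:
Total syndromes = 2^15
= 32768

32768


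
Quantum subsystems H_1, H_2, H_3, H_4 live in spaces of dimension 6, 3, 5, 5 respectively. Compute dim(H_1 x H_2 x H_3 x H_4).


dim(H_1 x H_2 x H_3 x H_4) = 6 * 3 * 5 * 5
= 18 * 5 * 5
= 90 * 5
= 450

450


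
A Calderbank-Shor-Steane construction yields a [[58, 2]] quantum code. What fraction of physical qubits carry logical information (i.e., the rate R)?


Code rate R = k/n
= 2/58
= 0.0345

0.0345


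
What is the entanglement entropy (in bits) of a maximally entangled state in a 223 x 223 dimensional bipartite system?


For a maximally entangled state in d x d:
S = log2(d) = log2(223)
= 7.8009

7.8009


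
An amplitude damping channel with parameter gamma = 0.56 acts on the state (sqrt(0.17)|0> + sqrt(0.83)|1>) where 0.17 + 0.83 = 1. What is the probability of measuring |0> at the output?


For amplitude damping with parameter gamma on state sqrt(a)|0> + sqrt(b)|1>:
alpha^2 = 0.17, beta^2 = 0.83
P(|0>) = alpha^2 + gamma * beta^2
= 0.17 + 0.56 * 0.83
= 0.17 + 0.4648
= 0.6348

0.6348


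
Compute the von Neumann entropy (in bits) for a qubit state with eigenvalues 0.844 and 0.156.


S = -p*log2(p) - (1-p)*log2(1-p)
p = 0.8440, 1-p = 0.1560
= -0.8440 * log2(0.8440) - 0.1560 * log2(0.1560)
= -(-0.2065) - (-0.4181)
= 0.6247

0.6247


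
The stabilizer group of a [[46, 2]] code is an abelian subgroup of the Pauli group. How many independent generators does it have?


For an [[n,k]] stabilizer code:
Number of stabilizer generators = n - k
= 46 - 2
= 44

44


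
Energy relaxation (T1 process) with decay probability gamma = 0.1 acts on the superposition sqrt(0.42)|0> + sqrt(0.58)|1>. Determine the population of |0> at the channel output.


For amplitude damping with parameter gamma on state sqrt(a)|0> + sqrt(b)|1>:
alpha^2 = 0.42, beta^2 = 0.58
P(|0>) = alpha^2 + gamma * beta^2
= 0.42 + 0.1 * 0.58
= 0.42 + 0.0580
= 0.4780

0.4780


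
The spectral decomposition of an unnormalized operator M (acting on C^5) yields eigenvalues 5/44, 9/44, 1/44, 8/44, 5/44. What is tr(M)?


tr(M) = sum of eigenvalues
= 5/44 + 9/44 + 1/44 + 8/44 + 5/44
= 28/44
= 0.6364

0.6364


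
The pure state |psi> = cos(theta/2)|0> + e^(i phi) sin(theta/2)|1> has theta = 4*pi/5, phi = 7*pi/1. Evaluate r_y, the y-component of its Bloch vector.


theta = 2.5133, phi = 21.9911
r_y = sin(theta)*sin(phi) = 0.5878 * 0.0000
r_y = 0.0000

0.0000


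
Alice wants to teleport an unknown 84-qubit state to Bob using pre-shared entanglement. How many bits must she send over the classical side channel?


Quantum teleportation requires 2 classical bits per qubit teleported.
84 qubit(s) -> 2 * 84 = 168 classical bits

168


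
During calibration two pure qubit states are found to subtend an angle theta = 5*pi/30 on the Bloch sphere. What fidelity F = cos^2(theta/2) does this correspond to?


For states separated by angle theta on Bloch sphere:
F = cos^2(theta/2)
theta = 5*pi/30 = 0.5236
theta/2 = 0.2618
cos(theta/2) = 0.9659
F = 0.9330

0.9330


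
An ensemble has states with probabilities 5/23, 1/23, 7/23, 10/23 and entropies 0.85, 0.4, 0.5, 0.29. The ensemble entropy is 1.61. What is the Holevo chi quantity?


chi = S(rho) - sum_i p_i * S(rho_i)
Weighted entropy = 5/23 * 0.85 + 1/23 * 0.4 + 7/23 * 0.5 + 10/23 * 0.29
= 0.4804
chi = 1.61 - 0.4804
= 1.1296

1.1296


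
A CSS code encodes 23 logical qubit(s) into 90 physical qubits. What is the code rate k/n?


Code rate R = k/n
= 23/90
= 0.2556

0.2556


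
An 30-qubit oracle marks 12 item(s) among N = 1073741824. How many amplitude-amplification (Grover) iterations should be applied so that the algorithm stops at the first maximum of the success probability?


After j Grover iterations the success probability is P(j) = sin^2((2j+1)*theta), where sin(theta) = sqrt(k/N).
N = 2^30 = 1073741824, k = 12
sin(theta) = sqrt(k/N) = 0.0001057159917
theta = arcsin(sqrt(k/N)) = 0.0001057159919 rad
P(j) reaches its first maximum when (2j+1)*theta is as close as possible to pi/2, i.e. j = round(pi/(4*theta) - 1/2).
pi/(4*theta) - 1/2 = 7428.8222
(For comparison, the common estimate pi/4 * sqrt(N/k) = 7429.3222; the exact maximiser is used here.)
Optimal iterations = 7429

7429


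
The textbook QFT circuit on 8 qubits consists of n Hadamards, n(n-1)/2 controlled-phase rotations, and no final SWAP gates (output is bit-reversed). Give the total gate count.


Hadamard gates: 8
Controlled rotations: n*(n-1)/2 = 8*7/2 = 28
SWAP gates: 0 (omitted)
Total = 8 + 28
= 36

36


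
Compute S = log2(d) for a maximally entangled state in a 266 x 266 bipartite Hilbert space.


For a maximally entangled state in d x d:
S = log2(d) = log2(266)
= 8.0553

8.0553


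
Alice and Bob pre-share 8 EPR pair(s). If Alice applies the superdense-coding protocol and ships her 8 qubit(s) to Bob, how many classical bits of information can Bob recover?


Superdense coding allows 2 classical bits per shared entangled pair.
8 pair(s) -> 2 * 8 = 16 classical bits

16


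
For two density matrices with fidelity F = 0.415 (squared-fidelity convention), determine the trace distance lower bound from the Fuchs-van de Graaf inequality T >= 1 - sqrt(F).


Fuchs-van de Graaf (squared-fidelity convention): 1 - sqrt(F) <= T <= sqrt(1 - F).
Lower bound: T >= 1 - sqrt(F)
sqrt(F) = sqrt(0.415) = 0.6442
T >= 1 - 0.6442
T >= 0.3558

0.3558


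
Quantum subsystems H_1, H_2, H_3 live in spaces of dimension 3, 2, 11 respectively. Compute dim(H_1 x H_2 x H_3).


dim(H_1 x H_2 x H_3) = 3 * 2 * 11
= 6 * 11
= 66

66


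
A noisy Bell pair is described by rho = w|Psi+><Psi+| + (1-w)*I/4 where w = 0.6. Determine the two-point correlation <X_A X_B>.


|Psi+> = (|01> + |10>)/sqrt(2)
For the pure Bell state, <X_A X_B> = +1 (Bell-state Pauli correlator).
The maximally-mixed part I/4 has tr(I/4 * P tensor P) = 0 for any traceless Pauli P.
So <X_A X_B>_rho = w * (+1) + (1 - w) * 0
= 0.6 * (+1)
= 0.6000

0.6000


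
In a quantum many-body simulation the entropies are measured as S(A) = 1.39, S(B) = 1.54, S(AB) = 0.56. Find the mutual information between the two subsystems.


I(A:B) = S(A) + S(B) - S(AB)
= 1.39 + 1.54 - 0.56
= 2.3700

2.3700


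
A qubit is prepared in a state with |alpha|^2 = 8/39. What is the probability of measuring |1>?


|alpha|^2 = 8/39 = 0.2051
|beta|^2 = 1 - 8/39 = 31/39 = 0.7949
P(|1>) = |beta|^2 = 0.7949

0.7949


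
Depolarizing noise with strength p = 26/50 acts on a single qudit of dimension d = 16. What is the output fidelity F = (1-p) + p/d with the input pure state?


F = (1-p) + p/d
= (1 - 0.5200) + 0.5200/16
= 0.4800 + 0.0325
= 0.5125

0.5125


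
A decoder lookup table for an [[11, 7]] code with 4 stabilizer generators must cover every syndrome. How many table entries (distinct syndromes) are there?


Each stabilizer generator gives a binary (+1 or -1) measurement outcome.
With 4 independent generators:
Total syndromes = 2^4
= 16

16


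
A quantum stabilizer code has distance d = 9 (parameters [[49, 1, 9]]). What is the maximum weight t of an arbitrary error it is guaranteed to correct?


Code parameters: [[49, 1, 9]], distance d = 9.
Number of correctable errors = floor((d-1)/2)
= floor((9 - 1)/2)
= floor(8/2)
= 4

4


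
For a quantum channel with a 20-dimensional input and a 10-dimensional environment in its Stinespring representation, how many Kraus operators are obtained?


Tracing out the environment in an orthonormal basis {|i>_E} gives Kraus operators K_i = <i|_E U |0>_E.
Number of Kraus operators = dim(H_env) = d_env
= 10

10


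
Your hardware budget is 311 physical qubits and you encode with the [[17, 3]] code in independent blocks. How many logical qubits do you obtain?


Each code block uses 17 physical qubits for 3 logical qubit(s).
Number of complete blocks = floor(311 / 17) = 18
Logical qubits = 18 * 3
= 54

54


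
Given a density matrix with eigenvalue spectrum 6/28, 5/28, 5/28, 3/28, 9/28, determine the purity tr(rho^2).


tr(rho^2) = sum of eigenvalues squared
= (6/28)^2 + (5/28)^2 + (5/28)^2 + (3/28)^2 + (9/28)^2
= (36 + 25 + 25 + 9 + 81) / 784
= 176/784
= 0.2245

0.2245


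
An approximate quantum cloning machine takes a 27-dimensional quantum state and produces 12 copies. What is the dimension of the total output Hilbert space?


Output space = H^(tensor 12) where dim(H) = 27
dim = 27^12
= 729 (after 2 factors)
= 19683 (after 3 factors)
= 531441 (after 4 factors)
= 14348907 (after 5 factors)
= 387420489 (after 6 factors)
= 10460353203 (after 7 factors)
= 282429536481 (after 8 factors)
= 7625597484987 (after 9 factors)
= 205891132094649 (after 10 factors)
= 5559060566555523 (after 11 factors)
= 150094635296999121 (after 12 factors)
= 150094635296999121

150094635296999121


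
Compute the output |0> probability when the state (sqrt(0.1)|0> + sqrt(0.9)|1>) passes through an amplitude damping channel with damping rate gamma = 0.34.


For amplitude damping with parameter gamma on state sqrt(a)|0> + sqrt(b)|1>:
alpha^2 = 0.1, beta^2 = 0.9
P(|0>) = alpha^2 + gamma * beta^2
= 0.1 + 0.34 * 0.9
= 0.1 + 0.3060
= 0.4060

0.4060


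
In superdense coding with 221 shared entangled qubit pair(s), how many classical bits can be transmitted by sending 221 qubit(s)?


Superdense coding allows 2 classical bits per shared entangled pair.
221 pair(s) -> 2 * 221 = 442 classical bits

442


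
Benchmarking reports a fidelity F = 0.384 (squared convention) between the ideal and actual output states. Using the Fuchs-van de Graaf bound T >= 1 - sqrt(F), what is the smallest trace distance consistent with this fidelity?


Fuchs-van de Graaf (squared-fidelity convention): 1 - sqrt(F) <= T <= sqrt(1 - F).
Lower bound: T >= 1 - sqrt(F)
sqrt(F) = sqrt(0.384) = 0.6197
T >= 1 - 0.6197
T >= 0.3803

0.3803


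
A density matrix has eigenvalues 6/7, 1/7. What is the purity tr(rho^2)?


tr(rho^2) = sum of eigenvalues squared
= (6/7)^2 + (1/7)^2
= (36 + 1) / 49
= 37/49
= 0.7551

0.7551


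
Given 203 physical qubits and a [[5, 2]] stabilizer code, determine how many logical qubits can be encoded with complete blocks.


Each code block uses 5 physical qubits for 2 logical qubit(s).
Number of complete blocks = floor(203 / 5) = 40
Logical qubits = 40 * 2
= 80

80


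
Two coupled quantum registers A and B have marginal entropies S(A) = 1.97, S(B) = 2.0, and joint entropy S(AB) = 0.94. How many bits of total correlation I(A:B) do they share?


I(A:B) = S(A) + S(B) - S(AB)
= 1.97 + 2.0 - 0.94
= 3.0300

3.0300


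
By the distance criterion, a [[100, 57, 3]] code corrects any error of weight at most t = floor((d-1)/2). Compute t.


Code parameters: [[100, 57, 3]], distance d = 3.
Number of correctable errors = floor((d-1)/2)
= floor((3 - 1)/2)
= floor(2/2)
= 1

1


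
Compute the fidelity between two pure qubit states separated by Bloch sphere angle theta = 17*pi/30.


For states separated by angle theta on Bloch sphere:
F = cos^2(theta/2)
theta = 17*pi/30 = 1.7802
theta/2 = 0.8901
cos(theta/2) = 0.6293
F = 0.3960

0.3960


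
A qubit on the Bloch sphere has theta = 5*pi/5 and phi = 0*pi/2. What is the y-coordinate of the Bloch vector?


theta = 3.1416, phi = 0.0000
r_y = sin(theta)*sin(phi) = 0.0000 * 0.0000
r_y = 0.0000

0.0000


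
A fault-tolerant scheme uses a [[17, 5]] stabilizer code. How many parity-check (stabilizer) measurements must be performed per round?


For an [[n,k]] stabilizer code:
Number of stabilizer generators = n - k
= 17 - 5
= 12

12


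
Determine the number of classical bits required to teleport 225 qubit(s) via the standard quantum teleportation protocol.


Quantum teleportation requires 2 classical bits per qubit teleported.
225 qubit(s) -> 2 * 225 = 450 classical bits

450


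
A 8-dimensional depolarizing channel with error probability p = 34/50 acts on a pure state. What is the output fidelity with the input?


F = (1-p) + p/d
= (1 - 0.6800) + 0.6800/8
= 0.3200 + 0.0850
= 0.4050

0.4050


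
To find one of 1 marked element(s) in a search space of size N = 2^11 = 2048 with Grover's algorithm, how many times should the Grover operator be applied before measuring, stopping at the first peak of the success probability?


After j Grover iterations the success probability is P(j) = sin^2((2j+1)*theta), where sin(theta) = sqrt(k/N).
N = 2^11 = 2048, k = 1
sin(theta) = sqrt(k/N) = 0.02209708691
theta = arcsin(sqrt(k/N)) = 0.02209888557 rad
P(j) reaches its first maximum when (2j+1)*theta is as close as possible to pi/2, i.e. j = round(pi/(4*theta) - 1/2).
pi/(4*theta) - 1/2 = 35.0402
(For comparison, the common estimate pi/4 * sqrt(N/k) = 35.5431; the exact maximiser is used here.)
Optimal iterations = 35

35


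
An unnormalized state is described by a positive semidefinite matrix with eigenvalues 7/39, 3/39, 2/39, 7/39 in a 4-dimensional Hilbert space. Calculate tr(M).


tr(M) = sum of eigenvalues
= 7/39 + 3/39 + 2/39 + 7/39
= 19/39
= 0.4872

0.4872


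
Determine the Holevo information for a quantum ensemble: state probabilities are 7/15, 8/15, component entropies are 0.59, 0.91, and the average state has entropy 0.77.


chi = S(rho) - sum_i p_i * S(rho_i)
Weighted entropy = 7/15 * 0.59 + 8/15 * 0.91
= 0.7607
chi = 0.77 - 0.7607
= 0.0093

0.0093


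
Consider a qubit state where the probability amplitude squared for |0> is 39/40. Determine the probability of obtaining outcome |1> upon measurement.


|alpha|^2 = 39/40 = 0.9750
|beta|^2 = 1 - 39/40 = 1/40 = 0.0250
P(|1>) = |beta|^2 = 0.0250

0.0250


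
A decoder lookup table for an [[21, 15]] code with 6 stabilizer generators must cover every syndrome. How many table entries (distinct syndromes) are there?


Each stabilizer generator gives a binary (+1 or -1) measurement outcome.
With 6 independent generators:
Total syndromes = 2^6
= 64

64


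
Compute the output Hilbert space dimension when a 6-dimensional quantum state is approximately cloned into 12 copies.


Output space = H^(tensor 12) where dim(H) = 6
dim = 6^12
= 36 (after 2 factors)
= 216 (after 3 factors)
= 1296 (after 4 factors)
= 7776 (after 5 factors)
= 46656 (after 6 factors)
= 279936 (after 7 factors)
= 1679616 (after 8 factors)
= 10077696 (after 9 factors)
= 60466176 (after 10 factors)
= 362797056 (after 11 factors)
= 2176782336 (after 12 factors)
= 2176782336

2176782336


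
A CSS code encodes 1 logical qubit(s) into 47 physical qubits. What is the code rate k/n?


Code rate R = k/n
= 1/47
= 0.0213

0.0213


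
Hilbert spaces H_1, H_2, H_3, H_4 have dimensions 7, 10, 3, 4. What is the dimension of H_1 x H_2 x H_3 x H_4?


dim(H_1 x H_2 x H_3 x H_4) = 7 * 10 * 3 * 4
= 70 * 3 * 4
= 210 * 4
= 840

840


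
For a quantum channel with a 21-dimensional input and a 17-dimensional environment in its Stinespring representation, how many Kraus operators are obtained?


Tracing out the environment in an orthonormal basis {|i>_E} gives Kraus operators K_i = <i|_E U |0>_E.
Number of Kraus operators = dim(H_env) = d_env
= 17

17


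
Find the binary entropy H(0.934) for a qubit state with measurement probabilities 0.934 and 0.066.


S = -p*log2(p) - (1-p)*log2(1-p)
p = 0.9340, 1-p = 0.0660
= -0.9340 * log2(0.9340) - 0.0660 * log2(0.0660)
= -(-0.0920) - (-0.2588)
= 0.3508

0.3508


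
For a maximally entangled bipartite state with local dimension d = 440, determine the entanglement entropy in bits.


For a maximally entangled state in d x d:
S = log2(d) = log2(440)
= 8.7814

8.7814


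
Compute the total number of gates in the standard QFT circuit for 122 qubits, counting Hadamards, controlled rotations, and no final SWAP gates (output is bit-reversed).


Hadamard gates: 122
Controlled rotations: n*(n-1)/2 = 122*121/2 = 7381
SWAP gates: 0 (omitted)
Total = 122 + 7381
= 7503

7503


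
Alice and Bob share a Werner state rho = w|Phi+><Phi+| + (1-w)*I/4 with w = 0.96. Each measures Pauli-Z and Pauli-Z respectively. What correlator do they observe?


|Phi+> = (|00> + |11>)/sqrt(2)
For the pure Bell state, <Z_A Z_B> = +1 (Bell-state Pauli correlator).
The maximally-mixed part I/4 has tr(I/4 * P tensor P) = 0 for any traceless Pauli P.
So <Z_A Z_B>_rho = w * (+1) + (1 - w) * 0
= 0.96 * (+1)
= 0.9600

0.9600


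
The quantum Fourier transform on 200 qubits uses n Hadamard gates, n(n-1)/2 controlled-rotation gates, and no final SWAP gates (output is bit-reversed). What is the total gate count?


Hadamard gates: 200
Controlled rotations: n*(n-1)/2 = 200*199/2 = 19900
SWAP gates: 0 (omitted)
Total = 200 + 19900
= 20100

20100


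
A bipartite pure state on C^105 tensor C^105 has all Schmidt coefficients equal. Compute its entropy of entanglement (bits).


For a maximally entangled state in d x d:
S = log2(d) = log2(105)
= 6.7142

6.7142


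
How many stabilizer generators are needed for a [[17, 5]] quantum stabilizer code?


For an [[n,k]] stabilizer code:
Number of stabilizer generators = n - k
= 17 - 5
= 12

12


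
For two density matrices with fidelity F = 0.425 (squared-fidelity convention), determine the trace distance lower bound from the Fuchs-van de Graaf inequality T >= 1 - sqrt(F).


Fuchs-van de Graaf (squared-fidelity convention): 1 - sqrt(F) <= T <= sqrt(1 - F).
Lower bound: T >= 1 - sqrt(F)
sqrt(F) = sqrt(0.425) = 0.6519
T >= 1 - 0.6519
T >= 0.3481

0.3481


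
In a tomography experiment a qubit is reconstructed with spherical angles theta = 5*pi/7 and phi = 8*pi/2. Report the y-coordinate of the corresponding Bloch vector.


theta = 2.2440, phi = 12.5664
r_y = sin(theta)*sin(phi) = 0.7818 * 0.0000
r_y = 0.0000

0.0000


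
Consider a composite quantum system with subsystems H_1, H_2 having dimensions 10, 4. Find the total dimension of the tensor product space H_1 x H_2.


dim(H_1 x H_2) = 10 * 4
= 40

40


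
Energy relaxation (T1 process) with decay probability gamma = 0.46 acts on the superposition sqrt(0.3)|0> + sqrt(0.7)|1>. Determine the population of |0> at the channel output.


For amplitude damping with parameter gamma on state sqrt(a)|0> + sqrt(b)|1>:
alpha^2 = 0.3, beta^2 = 0.7
P(|0>) = alpha^2 + gamma * beta^2
= 0.3 + 0.46 * 0.7
= 0.3 + 0.3220
= 0.6220

0.6220


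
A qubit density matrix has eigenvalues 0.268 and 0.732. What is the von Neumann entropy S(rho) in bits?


S = -p*log2(p) - (1-p)*log2(1-p)
p = 0.2680, 1-p = 0.7320
= -0.2680 * log2(0.2680) - 0.7320 * log2(0.7320)
= -(-0.5091) - (-0.3295)
= 0.8386

0.8386


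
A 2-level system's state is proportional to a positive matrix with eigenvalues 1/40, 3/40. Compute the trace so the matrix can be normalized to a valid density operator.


tr(M) = sum of eigenvalues
= 1/40 + 3/40
= 4/40
= 0.1000

0.1000


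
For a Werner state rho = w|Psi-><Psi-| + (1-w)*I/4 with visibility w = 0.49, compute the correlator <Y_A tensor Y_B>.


|Psi-> = (|01> - |10>)/sqrt(2)
For the pure Bell state, <Y_A Y_B> = -1 (Bell-state Pauli correlator).
The maximally-mixed part I/4 has tr(I/4 * P tensor P) = 0 for any traceless Pauli P.
So <Y_A Y_B>_rho = w * (-1) + (1 - w) * 0
= 0.49 * (-1)
= -0.4900

-0.4900


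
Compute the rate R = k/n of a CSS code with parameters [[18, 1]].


Code rate R = k/n
= 1/18
= 0.0556

0.0556


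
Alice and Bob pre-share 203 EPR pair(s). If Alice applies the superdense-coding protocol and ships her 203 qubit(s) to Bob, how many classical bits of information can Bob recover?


Superdense coding allows 2 classical bits per shared entangled pair.
203 pair(s) -> 2 * 203 = 406 classical bits

406


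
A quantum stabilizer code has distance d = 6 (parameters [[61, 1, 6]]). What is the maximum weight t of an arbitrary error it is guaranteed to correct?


Code parameters: [[61, 1, 6]], distance d = 6.
Number of correctable errors = floor((d-1)/2)
= floor((6 - 1)/2)
= floor(5/2)
= 2

2


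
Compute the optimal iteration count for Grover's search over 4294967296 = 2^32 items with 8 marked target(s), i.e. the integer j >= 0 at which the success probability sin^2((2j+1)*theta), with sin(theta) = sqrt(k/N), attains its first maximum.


After j Grover iterations the success probability is P(j) = sin^2((2j+1)*theta), where sin(theta) = sqrt(k/N).
N = 2^32 = 4294967296, k = 8
sin(theta) = sqrt(k/N) = 4.315837288e-05
theta = arcsin(sqrt(k/N)) = 4.315837289e-05 rad
P(j) reaches its first maximum when (2j+1)*theta is as close as possible to pi/2, i.e. j = round(pi/(4*theta) - 1/2).
pi/(4*theta) - 1/2 = 18197.5485
(For comparison, the common estimate pi/4 * sqrt(N/k) = 18198.0485; the exact maximiser is used here.)
Optimal iterations = 18198

18198


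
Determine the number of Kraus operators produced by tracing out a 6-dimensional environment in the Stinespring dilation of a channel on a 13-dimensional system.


Tracing out the environment in an orthonormal basis {|i>_E} gives Kraus operators K_i = <i|_E U |0>_E.
Number of Kraus operators = dim(H_env) = d_env
= 6

6


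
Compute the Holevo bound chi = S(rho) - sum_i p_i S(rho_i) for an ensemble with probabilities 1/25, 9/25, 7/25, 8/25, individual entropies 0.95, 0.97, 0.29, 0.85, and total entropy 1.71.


chi = S(rho) - sum_i p_i * S(rho_i)
Weighted entropy = 1/25 * 0.95 + 9/25 * 0.97 + 7/25 * 0.29 + 8/25 * 0.85
= 0.7404
chi = 1.71 - 0.7404
= 0.9696

0.9696


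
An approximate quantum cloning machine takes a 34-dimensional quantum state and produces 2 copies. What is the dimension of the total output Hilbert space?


Output space = H^(tensor 2) where dim(H) = 34
dim = 34^2
= 1156

1156


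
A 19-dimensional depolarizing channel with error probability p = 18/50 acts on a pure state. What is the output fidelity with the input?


F = (1-p) + p/d
= (1 - 0.3600) + 0.3600/19
= 0.6400 + 0.0189
= 0.6589

0.6589


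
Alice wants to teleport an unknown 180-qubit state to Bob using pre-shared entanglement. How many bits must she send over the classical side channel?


Quantum teleportation requires 2 classical bits per qubit teleported.
180 qubit(s) -> 2 * 180 = 360 classical bits

360


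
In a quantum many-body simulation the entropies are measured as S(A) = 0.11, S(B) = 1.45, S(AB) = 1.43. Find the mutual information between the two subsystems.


I(A:B) = S(A) + S(B) - S(AB)
= 0.11 + 1.45 - 1.43
= 0.1300

0.1300


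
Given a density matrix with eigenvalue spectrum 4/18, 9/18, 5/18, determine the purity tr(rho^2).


tr(rho^2) = sum of eigenvalues squared
= (4/18)^2 + (9/18)^2 + (5/18)^2
= (16 + 81 + 25) / 324
= 122/324
= 0.3765

0.3765


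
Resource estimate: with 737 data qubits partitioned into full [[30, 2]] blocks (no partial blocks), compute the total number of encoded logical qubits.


Each code block uses 30 physical qubits for 2 logical qubit(s).
Number of complete blocks = floor(737 / 30) = 24
Logical qubits = 24 * 2
= 48

48


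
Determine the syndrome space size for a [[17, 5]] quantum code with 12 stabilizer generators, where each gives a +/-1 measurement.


Each stabilizer generator gives a binary (+1 or -1) measurement outcome.
With 12 independent generators:
Total syndromes = 2^12
= 4096

4096


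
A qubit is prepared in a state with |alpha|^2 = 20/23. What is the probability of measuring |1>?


|alpha|^2 = 20/23 = 0.8696
|beta|^2 = 1 - 20/23 = 3/23 = 0.1304
P(|1>) = |beta|^2 = 0.1304

0.1304


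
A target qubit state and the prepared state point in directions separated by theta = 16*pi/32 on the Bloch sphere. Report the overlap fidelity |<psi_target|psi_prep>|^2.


For states separated by angle theta on Bloch sphere:
F = cos^2(theta/2)
theta = 16*pi/32 = 1.5708
theta/2 = 0.7854
cos(theta/2) = 0.7071
F = 0.5000

0.5000


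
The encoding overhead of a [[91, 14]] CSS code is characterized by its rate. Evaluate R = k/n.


Code rate R = k/n
= 14/91
= 0.1538

0.1538


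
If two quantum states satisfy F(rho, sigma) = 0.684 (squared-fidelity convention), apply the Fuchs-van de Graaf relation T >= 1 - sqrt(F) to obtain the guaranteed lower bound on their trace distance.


Fuchs-van de Graaf (squared-fidelity convention): 1 - sqrt(F) <= T <= sqrt(1 - F).
Lower bound: T >= 1 - sqrt(F)
sqrt(F) = sqrt(0.684) = 0.8270
T >= 1 - 0.8270
T >= 0.1730

0.1730


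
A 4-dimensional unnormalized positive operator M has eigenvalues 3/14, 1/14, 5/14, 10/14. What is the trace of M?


tr(M) = sum of eigenvalues
= 3/14 + 1/14 + 5/14 + 10/14
= 19/14
= 1.3571

1.3571


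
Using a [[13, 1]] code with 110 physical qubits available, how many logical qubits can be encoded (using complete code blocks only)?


Each code block uses 13 physical qubits for 1 logical qubit(s).
Number of complete blocks = floor(110 / 13) = 8
Logical qubits = 8 * 1
= 8

8


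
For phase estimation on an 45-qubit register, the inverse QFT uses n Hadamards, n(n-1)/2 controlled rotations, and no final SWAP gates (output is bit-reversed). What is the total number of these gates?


Hadamard gates: 45
Controlled rotations: n*(n-1)/2 = 45*44/2 = 990
SWAP gates: 0 (omitted)
Total = 45 + 990
= 1035

1035


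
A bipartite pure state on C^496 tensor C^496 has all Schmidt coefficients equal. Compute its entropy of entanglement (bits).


For a maximally entangled state in d x d:
S = log2(d) = log2(496)
= 8.9542

8.9542


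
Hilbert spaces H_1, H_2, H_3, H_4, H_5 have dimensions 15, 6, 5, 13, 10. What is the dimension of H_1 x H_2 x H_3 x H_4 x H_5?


dim(H_1 x H_2 x H_3 x H_4 x H_5) = 15 * 6 * 5 * 13 * 10
= 90 * 5 * 13 * 10
= 450 * 13 * 10
= 5850 * 10
= 58500

58500


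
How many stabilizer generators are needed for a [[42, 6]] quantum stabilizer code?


For an [[n,k]] stabilizer code:
Number of stabilizer generators = n - k
= 42 - 6
= 36

36


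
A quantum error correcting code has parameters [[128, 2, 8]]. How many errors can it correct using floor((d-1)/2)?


Code parameters: [[128, 2, 8]], distance d = 8.
Number of correctable errors = floor((d-1)/2)
= floor((8 - 1)/2)
= floor(7/2)
= 3

3


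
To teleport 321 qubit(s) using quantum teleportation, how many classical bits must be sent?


Quantum teleportation requires 2 classical bits per qubit teleported.
321 qubit(s) -> 2 * 321 = 642 classical bits

642


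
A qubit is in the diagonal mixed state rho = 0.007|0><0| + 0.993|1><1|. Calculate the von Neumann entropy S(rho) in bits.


S = -p*log2(p) - (1-p)*log2(1-p)
p = 0.0070, 1-p = 0.9930
= -0.0070 * log2(0.0070) - 0.9930 * log2(0.9930)
= -(-0.0501) - (-0.0101)
= 0.0602

0.0602


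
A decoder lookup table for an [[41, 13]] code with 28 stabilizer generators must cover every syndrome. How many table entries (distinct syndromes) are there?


Each stabilizer generator gives a binary (+1 or -1) measurement outcome.
With 28 independent generators:
Total syndromes = 2^28
= 268435456

268435456


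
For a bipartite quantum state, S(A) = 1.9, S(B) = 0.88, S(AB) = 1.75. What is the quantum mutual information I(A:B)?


I(A:B) = S(A) + S(B) - S(AB)
= 1.9 + 0.88 - 1.75
= 1.0300

1.0300


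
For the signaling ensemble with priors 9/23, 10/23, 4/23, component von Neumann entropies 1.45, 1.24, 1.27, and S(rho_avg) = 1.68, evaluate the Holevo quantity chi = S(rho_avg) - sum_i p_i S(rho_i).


chi = S(rho) - sum_i p_i * S(rho_i)
Weighted entropy = 9/23 * 1.45 + 10/23 * 1.24 + 4/23 * 1.27
= 1.3274
chi = 1.68 - 1.3274
= 0.3526

0.3526


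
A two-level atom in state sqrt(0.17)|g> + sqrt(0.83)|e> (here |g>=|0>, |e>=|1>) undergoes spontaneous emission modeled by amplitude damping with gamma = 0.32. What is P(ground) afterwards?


For amplitude damping with parameter gamma on state sqrt(a)|0> + sqrt(b)|1>:
alpha^2 = 0.17, beta^2 = 0.83
P(|0>) = alpha^2 + gamma * beta^2
= 0.17 + 0.32 * 0.83
= 0.17 + 0.2656
= 0.4356

0.4356
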